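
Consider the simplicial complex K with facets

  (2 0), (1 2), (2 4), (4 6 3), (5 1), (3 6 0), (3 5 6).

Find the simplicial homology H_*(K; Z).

H_0 ≅ Z,  H_1 ≅ Z^2,  H_2 = 0.

Fix the vertex order 0 < 1 < 2 < 3 < 4 < 5 < 6 and write every simplex with vertices in increasing order. Then dim K = 2 and the simplices of K are:

  0-simplices (7): [0], [1], [2], [3], [4], [5], [6]
  1-simplices (11): [0,2], [0,3], [0,6], [1,2], [1,5], [2,4], [3,4], [3,5], [3,6], [4,6], [5,6]
  2-simplices (3): [0,3,6], [3,4,6], [3,5,6]

giving chain groups C_0 ≅ Z^7, C_1 ≅ Z^11, C_2 ≅ Z^3.

∂_1: C_1 → C_0 is given by ∂[p,q] = [q] − [p].
The resulting 7×11 matrix has rank 6, and its Smith normal form has invariant factors (1,1,1,1,1,1).

The boundary map ∂_2: C_2 → C_1 sends each 2-simplex [p,q,r] to [q,r] − [p,r] + [p,q]. For instance
  ∂[3,5,6] = [5,6] − [3,6] + [3,5],
  ∂[3,4,6] = [4,6] − [3,6] + [3,4].
The resulting 11×3 matrix has rank 3, and its Smith normal form has invariant factors (1,1,1).

Computing H_k = (kernel of ∂_k) / (image of ∂_{k+1}):

  H_0: rank C_0 − rank ∂_1 = 7 − 6 = 1, and the invariant factors of ∂_1 are all 1, so H_0 = Z.
  H_1: rank ker ∂_1 − rank ∂_2 = (11 − 6) − 3 = 2, and the invariant factors of ∂_2 are all 1, so H_1 = Z^2.
  H_2: rank ker ∂_2 − rank ∂_3 = (3 − 3) − 0 = 0, and there is no ∂_3, so H_2 = 0.

As a check, the Euler characteristic is 7 − 11 + 3 = -1, which agrees with 1 − 2 + 0 = -1.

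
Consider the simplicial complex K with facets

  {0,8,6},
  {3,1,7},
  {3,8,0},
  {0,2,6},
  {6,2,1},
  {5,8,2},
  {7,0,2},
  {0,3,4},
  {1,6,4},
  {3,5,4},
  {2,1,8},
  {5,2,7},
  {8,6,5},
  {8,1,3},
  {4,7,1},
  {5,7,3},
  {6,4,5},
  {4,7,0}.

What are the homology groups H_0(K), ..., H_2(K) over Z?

H_0 = Z,  H_1 = Z ⊕ Z/2Z,  H_2 = 0.

We work with the vertex ordering 0 < 1 < 2 < 3 < 4 < 5 < 6 < 7 < 8. The simplices of K, each written with vertices in increasing order, are:

  0-simplices (9): [0], [1], [2], [3], [4], [5], [6], [7], [8]
  1-simplices (27): (27 of them)
  2-simplices (18): [0,2,6], [0,2,7], [0,3,4], [0,3,8], [0,4,7], [0,6,8], [1,2,6], [1,2,8], [1,3,7], [1,3,8], [1,4,6], [1,4,7], [2,5,7], [2,5,8], [3,4,5], [3,5,7], [4,5,6], [5,6,8]

Hence C_0 ≅ Z^9, C_1 ≅ Z^27, C_2 ≅ Z^18.

The boundary map ∂_1: C_1 → C_0 sends each edge [p,q] (with p < q) to q − p. For instance
  ∂[1,6] = [6] − [1].
The 9×27 boundary matrix has rank 8 and Smith normal form diag(1,1,1,1,1,1,1,1).

Boundary ∂_2: C_2 → C_1 acts by ∂[p,q,r] = [q,r] − [p,r] + [p,q]. For instance
  ∂[4,5,6] = [5,6] − [4,6] + [4,5],
  ∂[1,2,8] = [2,8] − [1,8] + [1,2].
The 27×18 boundary matrix has rank 18 and Smith normal form diag(1,1,1,1,1,1,1,1,1,1,1,1,1,1,1,1,1,2).

Computing H_k = (kernel of ∂_k) / (image of ∂_{k+1}):

  H_0: rank C_0 − rank ∂_1 = 9 − 8 = 1, and the invariant factors of ∂_1 are all 1, so H_0 ≅ Z.
  H_1: rank ker ∂_1 − rank ∂_2 = (27 − 8) − 18 = 1, and ∂_2 has invariant factor 2 > 1, so H_1 ≅ Z ⊕ Z/2Z.
  H_2: rank ker ∂_2 − rank ∂_3 = (18 − 18) − 0 = 0, and there is no ∂_3, so H_2 ≅ 0.

As a check, the Euler characteristic is 9 − 27 + 18 = 0, which agrees with 1 − 1 + 0 = 0.
(K is a triangulation of the Klein bottle.)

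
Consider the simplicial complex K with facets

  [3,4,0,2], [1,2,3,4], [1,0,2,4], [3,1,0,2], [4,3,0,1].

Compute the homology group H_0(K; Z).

H_0 ≅ Z.

K has 5 vertices, 10 edges, 10 triangles, 5 3-simplices.
rank ∂_0 = 0, rank ∂_1 = 4 ⇒ b_0 = 5 − 0 − 4 = 1; all invariant factors of ∂_1 are 1 so no torsion. So H_0 = Z.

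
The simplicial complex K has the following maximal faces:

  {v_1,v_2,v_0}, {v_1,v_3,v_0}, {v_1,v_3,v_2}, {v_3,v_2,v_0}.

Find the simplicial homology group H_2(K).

We work with the vertex ordering v_0 < v_1 < v_2 < v_3. The simplices of K, each written with vertices in increasing order, are:

  0-simplices (4): [v_0], [v_1], [v_2], [v_3]
  1-simplices (6): [v_0,v_1], [v_0,v_2], [v_0,v_3], [v_1,v_2], [v_1,v_3], [v_2,v_3]
  2-simplices (4): [v_0,v_1,v_2], [v_0,v_1,v_3], [v_0,v_2,v_3], [v_1,v_2,v_3]

giving chain groups C_0 ≅ Z^4, C_1 ≅ Z^6, C_2 ≅ Z^4.

Boundary ∂_1: C_1 → C_0 sends each edge [p,q] (with p < q) to q − p. For instance
  ∂[v_1,v_3] = [v_3] − [v_1].
The resulting 4×6 matrix has rank 3, and its Smith normal form has invariant factors (1,1,1).

The boundary map ∂_2: C_2 → C_1 maps a triangle to the signed sum of its edges. For instance
  ∂[v_0,v_1,v_2] = [v_1,v_2] − [v_0,v_2] + [v_0,v_1],
  ∂[v_0,v_1,v_3] = [v_1,v_3] − [v_0,v_3] + [v_0,v_1].
The resulting 6×4 matrix has rank 3, and its Smith normal form has invariant factors (1,1,1).

Reading off H_k = ker ∂_k / im ∂_{k+1}:

  H_2: rank ker ∂_2 − rank ∂_3 = (4 − 3) − 0 = 1, and there is no ∂_3, so H_2 ≅ Z.

(K is a triangulation of the 2-sphere S^2.)

H_2 = Z.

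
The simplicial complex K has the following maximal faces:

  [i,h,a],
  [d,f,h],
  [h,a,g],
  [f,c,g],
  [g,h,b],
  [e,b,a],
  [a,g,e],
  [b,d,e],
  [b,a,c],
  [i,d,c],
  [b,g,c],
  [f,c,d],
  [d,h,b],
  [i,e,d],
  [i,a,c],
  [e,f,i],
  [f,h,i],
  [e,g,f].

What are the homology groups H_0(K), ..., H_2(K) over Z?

H_0 ≅ Z,  H_1 ≅ Z ⊕ Z_2,  H_2 = 0.

Order the vertices as a < b < c < d < e < f < g < h < i. Listing each simplex with vertices in this order, K has dimension 2 with simplices:

  0-simplices (9): a, b, c, d, e, f, g, h, i
  1-simplices (27): ab, ac, ae, ag, ah, ai, bc, bd, be, bg, bh, cd, cf, cg, ci, de, df, dh, di, ef, eg, ei, fg, fh, fi, gh, hi
  2-simplices (18): abc, abe, aci, aeg, agh, ahi, bcg, bde, bdh, bgh, cdf, cdi, cfg, dei, dfh, efg, efi, fhi

so the chain groups are C_0 ≅ Z^9, C_1 ≅ Z^27, C_2 ≅ Z^18.

Boundary ∂_1: C_1 → C_0 is given by ∂[p,q] = [q] − [p].
This gives a 9×27 integer matrix of rank 8; reducing to Smith normal form yields diagonal entries (1,1,1,1,1,1,1,1).

The boundary map ∂_2: C_2 → C_1 maps a triangle to the signed sum of its edges. For instance
  ∂cdf = df − cf + cd,
  ∂bde = de − be + bd.
The 27×18 boundary matrix has rank 18 and Smith normal form diag(1,1,1,1,1,1,1,1,1,1,1,1,1,1,1,1,1,2).

From H_k ≅ ker(∂_k) / im(∂_{k+1}) we obtain:

  H_0: rank C_0 − rank ∂_1 = 9 − 8 = 1, and the invariant factors of ∂_1 are all 1, so H_0 ≅ Z.
  H_1: rank ker ∂_1 − rank ∂_2 = (27 − 8) − 18 = 1, and ∂_2 has invariant factor 2 > 1, so H_1 ≅ Z ⊕ Z_2.
  H_2: rank ker ∂_2 − rank ∂_3 = (18 − 18) − 0 = 0, and there is no ∂_3, so H_2 ≅ 0.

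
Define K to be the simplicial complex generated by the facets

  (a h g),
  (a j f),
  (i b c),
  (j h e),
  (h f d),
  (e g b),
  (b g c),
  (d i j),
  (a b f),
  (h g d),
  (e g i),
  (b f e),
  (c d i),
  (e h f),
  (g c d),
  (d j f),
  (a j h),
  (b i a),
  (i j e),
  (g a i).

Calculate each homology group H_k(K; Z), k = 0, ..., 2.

Fix the vertex order a < b < c < d < e < f < g < h < i < j and write every simplex with vertices in increasing order. Then dim K = 2 and the simplices of K are:

  0-simplices (10): a, b, c, d, e, f, g, h, i, j
  1-simplices (30): ab, af, ag, ah, ai, aj, bc, be, bf, bg, bi, cd, cg, ci, df, dg, dh, di, dj, ef, eg, eh, ei, ej, fh, fj, gh, gi, hj, ij
  2-simplices (20): abf, abi, afj, agh, agi, ahj, bcg, bci, bef, beg, cdg, cdi, dfh, dfj, dgh, dij, efh, egi, ehj, eij

so the chain groups are C_0 ≅ Z^10, C_1 ≅ Z^30, C_2 ≅ Z^20.

The boundary map ∂_1: C_1 → C_0 sends each edge [p,q] (with p < q) to q − p.
The resulting 10×30 matrix has rank 9, and its Smith normal form has invariant factors (1,1,1,1,1,1,1,1,1).

Boundary ∂_2: C_2 → C_1 acts by ∂[p,q,r] = [q,r] − [p,r] + [p,q]. For instance
  ∂agh = gh − ah + ag,
  ∂dfh = fh − dh + df.
The 30×20 boundary matrix has rank 20 and Smith normal form diag(1,1,1,1,1,1,1,1,1,1,1,1,1,1,1,1,1,1,1,2).

Now H_k = ker ∂_k / im ∂_{k+1}, so:

  H_0: rank C_0 − rank ∂_1 = 10 − 9 = 1, and the invariant factors of ∂_1 are all 1, so H_0 ≅ Z.
  H_1: rank ker ∂_1 − rank ∂_2 = (30 − 9) − 20 = 1, and ∂_2 has invariant factor 2 > 1, so H_1 ≅ Z ⊕ Z_2.
  H_2: rank ker ∂_2 − rank ∂_3 = (20 − 20) − 0 = 0, and there is no ∂_3, so H_2 ≅ 0.

H_0 ≅ Z,  H_1 ≅ Z ⊕ Z_2,  H_2 = 0.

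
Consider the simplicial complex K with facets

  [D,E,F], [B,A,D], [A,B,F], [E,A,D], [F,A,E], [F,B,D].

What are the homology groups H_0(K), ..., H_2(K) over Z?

H_0 ≅ Z,  H_1 = 0,  H_2 ≅ Z.

Take the total order A < B < D < E < F on the vertex set. Then K (dimension 2) consists of the simplices:

  0-simplices (5): A, B, D, E, F
  1-simplices (9): AB, AD, AE, AF, BD, BF, DE, DF, EF
  2-simplices (6): ABD, ABF, ADE, AEF, BDF, DEF

Hence C_0 ≅ Z^5, C_1 ≅ Z^9, C_2 ≅ Z^6.

The boundary map ∂_1: C_1 → C_0 maps an edge to its endpoints' difference, ∂[p,q] = q − p. For instance
  ∂AE = E − A.
As a 5×9 matrix over Z this has rank 4, with invariant factors (1,1,1,1).

The boundary map ∂_2: C_2 → C_1 acts by ∂[p,q,r] = [q,r] − [p,r] + [p,q]. For instance
  ∂AEF = EF − AF + AE,
  ∂BDF = DF − BF + BD.
This gives a 9×6 integer matrix of rank 5; reducing to Smith normal form yields diagonal entries (1,1,1,1,1).

Computing H_k = (kernel of ∂_k) / (image of ∂_{k+1}):

  H_0: rank C_0 − rank ∂_1 = 5 − 4 = 1, and the invariant factors of ∂_1 are all 1, so H_0 = Z.
  H_1: rank ker ∂_1 − rank ∂_2 = (9 − 4) − 5 = 0, and the invariant factors of ∂_2 are all 1, so H_1 = 0.
  H_2: rank ker ∂_2 − rank ∂_3 = (6 − 5) − 0 = 1, and there is no ∂_3, so H_2 = Z.

(K is a triangulation of the 2-sphere S^2.)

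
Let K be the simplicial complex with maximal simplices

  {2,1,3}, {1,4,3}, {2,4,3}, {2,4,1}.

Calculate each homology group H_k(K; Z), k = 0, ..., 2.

H_0 ≅ Z,  H_1 = 0,  H_2 ≅ Z.

K has 4 vertices, 6 edges, 4 triangles.
rank ∂_0 = 0, rank ∂_1 = 3 ⇒ b_0 = 4 − 0 − 3 = 1; all invariant factors of ∂_1 are 1 so no torsion. So H_0 ≅ Z.
rank ∂_1 = 3, rank ∂_2 = 3 ⇒ b_1 = 6 − 3 − 3 = 0; all invariant factors of ∂_2 are 1 so no torsion. So H_1 ≅ 0.
rank ∂_2 = 3, rank ∂_3 = 0 ⇒ b_2 = 4 − 3 − 0 = 1. So H_2 ≅ Z.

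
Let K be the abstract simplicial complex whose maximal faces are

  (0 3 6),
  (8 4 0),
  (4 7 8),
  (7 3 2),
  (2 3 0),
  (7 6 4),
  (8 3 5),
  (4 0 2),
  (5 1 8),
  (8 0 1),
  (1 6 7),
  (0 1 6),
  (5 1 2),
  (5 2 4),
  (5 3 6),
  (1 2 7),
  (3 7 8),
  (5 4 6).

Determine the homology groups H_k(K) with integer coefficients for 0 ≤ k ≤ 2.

Order the vertices as 0 < 1 < 2 < 3 < 4 < 5 < 6 < 7 < 8. Listing each simplex with vertices in this order, K has dimension 2 with simplices:

  0-simplices (9): [0], [1], [2], [3], [4], [5], [6], [7], [8]
  1-simplices (27): (27 of them)
  2-simplices (18): [0,1,6], [0,1,8], [0,2,3], [0,2,4], [0,3,6], [0,4,8], [1,2,5], [1,2,7], [1,5,8], [1,6,7], [2,3,7], [2,4,5], [3,5,6], [3,5,8], [3,7,8], [4,5,6], [4,6,7], [4,7,8]

giving chain groups C_0 ≅ Z^9, C_1 ≅ Z^27, C_2 ≅ Z^18.

The boundary map ∂_1: C_1 → C_0 maps an edge to its endpoints' difference, ∂[p,q] = q − p. For instance
  ∂[0,8] = [8] − [0].
The 9×27 boundary matrix has rank 8 and Smith normal form diag(1,1,1,1,1,1,1,1).

∂_2: C_2 → C_1 maps a triangle to the signed sum of its edges. For instance
  ∂[0,4,8] = [4,8] − [0,8] + [0,4],
  ∂[0,2,3] = [2,3] − [0,3] + [0,2].
The resulting 27×18 matrix has rank 17, and its Smith normal form has invariant factors (1,1,1,1,1,1,1,1,1,1,1,1,1,1,1,1,1).

From H_k ≅ ker(∂_k) / im(∂_{k+1}) we obtain:

  H_0: rank C_0 − rank ∂_1 = 9 − 8 = 1, and the invariant factors of ∂_1 are all 1, so H_0 ≅ Z.
  H_1: rank ker ∂_1 − rank ∂_2 = (27 − 8) − 17 = 2, and the invariant factors of ∂_2 are all 1, so H_1 ≅ Z^2.
  H_2: rank ker ∂_2 − rank ∂_3 = (18 − 17) − 0 = 1, and there is no ∂_3, so H_2 ≅ Z.

As a check, the Euler characteristic is 9 − 27 + 18 = 0, which agrees with 1 − 2 + 1 = 0.

H_0 ≅ Z,  H_1 ≅ Z^2,  H_2 ≅ Z.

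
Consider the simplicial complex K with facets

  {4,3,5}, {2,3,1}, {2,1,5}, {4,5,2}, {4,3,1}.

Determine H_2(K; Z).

H_2 = 0.

Order the vertices as 1 < 2 < 3 < 4 < 5. Listing each simplex with vertices in this order, K has dimension 2 with simplices:

  0-simplices (5): [1], [2], [3], [4], [5]
  1-simplices (10): [1,2], [1,3], [1,4], [1,5], [2,3], [2,4], [2,5], [3,4], [3,5], [4,5]
  2-simplices (5): [1,2,3], [1,2,5], [1,3,4], [2,4,5], [3,4,5]

Hence C_0 ≅ Z^5, C_1 ≅ Z^10, C_2 ≅ Z^5.

The boundary map ∂_1: C_1 → C_0 sends each edge [p,q] (with p < q) to q − p.
As a 5×10 matrix over Z this has rank 4, with invariant factors (1,1,1,1).

The boundary map ∂_2: C_2 → C_1 acts by ∂[p,q,r] = [q,r] − [p,r] + [p,q]. For instance
  ∂[1,2,3] = [2,3] − [1,3] + [1,2],
  ∂[2,4,5] = [4,5] − [2,5] + [2,4].
The 10×5 boundary matrix has rank 5 and Smith normal form diag(1,1,1,1,1).

Now H_k = ker ∂_k / im ∂_{k+1}, so:

  H_2: rank ker ∂_2 − rank ∂_3 = (5 − 5) − 0 = 0, and there is no ∂_3, so H_2 = 0.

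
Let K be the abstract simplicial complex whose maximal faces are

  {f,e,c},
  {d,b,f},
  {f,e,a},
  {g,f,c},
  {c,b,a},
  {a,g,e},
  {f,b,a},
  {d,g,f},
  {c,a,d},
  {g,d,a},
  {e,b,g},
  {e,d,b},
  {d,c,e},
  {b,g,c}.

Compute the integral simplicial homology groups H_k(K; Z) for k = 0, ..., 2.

Order the vertices as a < b < c < d < e < f < g. Listing each simplex with vertices in this order, K has dimension 2 with simplices:

  0-simplices (7): a, b, c, d, e, f, g
  1-simplices (21): ab, ac, ad, ae, af, ag, bc, bd, be, bf, bg, cd, ce, cf, cg, de, df, dg, ef, eg, fg
  2-simplices (14): abc, abf, acd, adg, aef, aeg, bcg, bde, bdf, beg, cde, cef, cfg, dfg

Hence C_0 ≅ Z^7, C_1 ≅ Z^21, C_2 ≅ Z^14.

∂_1: C_1 → C_0 sends each edge [p,q] (with p < q) to q − p. For instance
  ∂eg = g − e.
The resulting 7×21 matrix has rank 6, and its Smith normal form has invariant factors (1,1,1,1,1,1).

The boundary map ∂_2: C_2 → C_1 maps a triangle to the signed sum of its edges. For instance
  ∂beg = eg − bg + be,
  ∂abf = bf − af + ab.
This gives a 21×14 integer matrix of rank 13; reducing to Smith normal form yields diagonal entries (1,1,1,1,1,1,1,1,1,1,1,1,1).

Computing H_k = (kernel of ∂_k) / (image of ∂_{k+1}):

  H_0: rank C_0 − rank ∂_1 = 7 − 6 = 1, and the invariant factors of ∂_1 are all 1, so H_0 ≅ Z.
  H_1: rank ker ∂_1 − rank ∂_2 = (21 − 6) − 13 = 2, and the invariant factors of ∂_2 are all 1, so H_1 ≅ Z^2.
  H_2: rank ker ∂_2 − rank ∂_3 = (14 − 13) − 0 = 1, and there is no ∂_3, so H_2 ≅ Z.

As a check, the Euler characteristic is 7 − 21 + 14 = 0, which agrees with 1 − 2 + 1 = 0.

H_0 = Z,  H_1 = Z^2,  H_2 = Z.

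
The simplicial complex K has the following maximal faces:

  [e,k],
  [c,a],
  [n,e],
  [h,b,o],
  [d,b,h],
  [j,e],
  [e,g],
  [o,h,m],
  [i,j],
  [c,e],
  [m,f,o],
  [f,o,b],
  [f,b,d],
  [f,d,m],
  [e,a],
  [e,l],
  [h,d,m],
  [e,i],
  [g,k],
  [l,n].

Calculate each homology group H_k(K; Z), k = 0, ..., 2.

Order the vertices as a < b < c < d < e < f < g < h < i < j < k < l < m < n < o. Listing each simplex with vertices in this order, K has dimension 2 with simplices:

  0-simplices (15): a, b, c, d, e, f, g, h, i, j, k, l, m, n, o
  1-simplices (24): ac, ae, bd, bf, bh, bo, ce, df, dh, dm, eg, ei, ej, ek, el, en, fm, fo, gk, hm, ho, ij, ln, mo
  2-simplices (8): bdf, bdh, bfo, bho, dfm, dhm, fmo, hmo

so the chain groups are C_0 ≅ Z^15, C_1 ≅ Z^24, C_2 ≅ Z^8.

The boundary map ∂_1: C_1 → C_0 sends each edge [p,q] (with p < q) to q − p. For instance
  ∂el = l − e.
The 15×24 boundary matrix has rank 13 and Smith normal form diag(1,1,1,1,1,1,1,1,1,1,1,1,1).

Boundary ∂_2: C_2 → C_1 sends each 2-simplex [p,q,r] to [q,r] − [p,r] + [p,q]. For instance
  ∂fmo = mo − fo + fm,
  ∂hmo = mo − ho + hm.
This gives a 24×8 integer matrix of rank 7; reducing to Smith normal form yields diagonal entries (1,1,1,1,1,1,1).

From H_k ≅ ker(∂_k) / im(∂_{k+1}) we obtain:

  H_0: rank C_0 − rank ∂_1 = 15 − 13 = 2, and the invariant factors of ∂_1 are all 1, so H_0 ≅ Z^2.
  H_1: rank ker ∂_1 − rank ∂_2 = (24 − 13) − 7 = 4, and the invariant factors of ∂_2 are all 1, so H_1 ≅ Z^4.
  H_2: rank ker ∂_2 − rank ∂_3 = (8 − 7) − 0 = 1, and there is no ∂_3, so H_2 ≅ Z.

(K is a triangulation of the disjoint union of the 2-sphere S^2 and a wedge of 4 circles.)

H_0 ≅ Z^2,  H_1 ≅ Z^4,  H_2 ≅ Z.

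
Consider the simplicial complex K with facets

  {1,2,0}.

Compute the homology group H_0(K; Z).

H_0 = Z.

Order the vertices as 0 < 1 < 2. Listing each simplex with vertices in this order, K has dimension 2 with simplices:

  0-simplices (3): [0], [1], [2]
  1-simplices (3): [0,1], [0,2], [1,2]
  2-simplices (1): [0,1,2]

Hence C_0 ≅ Z^3, C_1 ≅ Z^3, C_2 ≅ Z^1.

Boundary ∂_1: C_1 → C_0 maps an edge to its endpoints' difference, ∂[p,q] = q − p. For instance
  ∂[0,2] = [2] − [0].
The 3×3 boundary matrix has rank 2 and Smith normal form diag(1,1).

Boundary ∂_2: C_2 → C_1 sends each 2-simplex [p,q,r] to [q,r] − [p,r] + [p,q]. For instance
  ∂[0,1,2] = [1,2] − [0,2] + [0,1].
The 3×1 boundary matrix has rank 1 and Smith normal form diag(1).

Reading off H_k = ker ∂_k / im ∂_{k+1}:

  H_0: rank C_0 − rank ∂_1 = 3 − 2 = 1, and the invariant factors of ∂_1 are all 1, so H_0 ≅ Z.

(K is a triangulation of the 2-simplex.)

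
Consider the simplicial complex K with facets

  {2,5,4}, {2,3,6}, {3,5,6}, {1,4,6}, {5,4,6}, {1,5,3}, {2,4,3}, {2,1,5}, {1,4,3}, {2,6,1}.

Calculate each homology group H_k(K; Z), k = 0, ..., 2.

H_0 = Z,  H_1 = Z_2,  H_2 = 0.

K has 6 vertices, 15 edges, 10 triangles.
rank ∂_0 = 0, rank ∂_1 = 5 ⇒ b_0 = 6 − 0 − 5 = 1; all invariant factors of ∂_1 are 1 so no torsion. So H_0 = Z.
rank ∂_1 = 5, rank ∂_2 = 10 ⇒ b_1 = 15 − 5 − 10 = 0; ∂_2 has invariant factor(s) [2] giving torsion. So H_1 = Z_2.
rank ∂_2 = 10, rank ∂_3 = 0 ⇒ b_2 = 10 − 10 − 0 = 0. So H_2 = 0.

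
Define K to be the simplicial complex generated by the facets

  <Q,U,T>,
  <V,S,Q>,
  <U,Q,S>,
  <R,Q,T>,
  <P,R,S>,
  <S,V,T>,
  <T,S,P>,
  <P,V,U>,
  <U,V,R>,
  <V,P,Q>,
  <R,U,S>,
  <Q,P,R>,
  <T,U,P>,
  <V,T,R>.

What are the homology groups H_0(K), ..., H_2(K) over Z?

H_0 = Z,  H_1 = Z^2,  H_2 = Z.

K has 7 vertices, 21 edges, 14 triangles.
rank ∂_0 = 0, rank ∂_1 = 6 ⇒ b_0 = 7 − 0 − 6 = 1; all invariant factors of ∂_1 are 1 so no torsion. So H_0 ≅ Z.
rank ∂_1 = 6, rank ∂_2 = 13 ⇒ b_1 = 21 − 6 − 13 = 2; all invariant factors of ∂_2 are 1 so no torsion. So H_1 ≅ Z^2.
rank ∂_2 = 13, rank ∂_3 = 0 ⇒ b_2 = 14 − 13 − 0 = 1. So H_2 ≅ Z.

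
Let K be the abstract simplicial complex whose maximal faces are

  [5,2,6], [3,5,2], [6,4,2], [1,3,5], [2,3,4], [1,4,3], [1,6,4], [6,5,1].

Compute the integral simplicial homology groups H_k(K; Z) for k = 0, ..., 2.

We work with the vertex ordering 1 < 2 < 3 < 4 < 5 < 6. The simplices of K, each written with vertices in increasing order, are:

  0-simplices (6): [1], [2], [3], [4], [5], [6]
  1-simplices (12): [1,3], [1,4], [1,5], [1,6], [2,3], [2,4], [2,5], [2,6], [3,4], [3,5], [4,6], [5,6]
  2-simplices (8): [1,3,4], [1,3,5], [1,4,6], [1,5,6], [2,3,4], [2,3,5], [2,4,6], [2,5,6]

giving chain groups C_0 ≅ Z^6, C_1 ≅ Z^12, C_2 ≅ Z^8.

The boundary map ∂_1: C_1 → C_0 maps an edge to its endpoints' difference, ∂[p,q] = q − p. For instance
  ∂[5,6] = [6] − [5].
As a 6×12 matrix over Z this has rank 5, with invariant factors (1,1,1,1,1).

The boundary map ∂_2: C_2 → C_1 acts by ∂[p,q,r] = [q,r] − [p,r] + [p,q]. For instance
  ∂[1,5,6] = [5,6] − [1,6] + [1,5],
  ∂[2,3,5] = [3,5] − [2,5] + [2,3].
The 12×8 boundary matrix has rank 7 and Smith normal form diag(1,1,1,1,1,1,1).

Computing H_k = (kernel of ∂_k) / (image of ∂_{k+1}):

  H_0: rank C_0 − rank ∂_1 = 6 − 5 = 1, and the invariant factors of ∂_1 are all 1, so H_0 ≅ Z.
  H_1: rank ker ∂_1 − rank ∂_2 = (12 − 5) − 7 = 0, and the invariant factors of ∂_2 are all 1, so H_1 ≅ 0.
  H_2: rank ker ∂_2 − rank ∂_3 = (8 − 7) − 0 = 1, and there is no ∂_3, so H_2 ≅ Z.

H_0 ≅ Z,  H_1 = 0,  H_2 ≅ Z.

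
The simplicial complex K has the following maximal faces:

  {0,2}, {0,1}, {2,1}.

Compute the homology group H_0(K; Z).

We work with the vertex ordering 0 < 1 < 2. The simplices of K, each written with vertices in increasing order, are:

  0-simplices (3): [0], [1], [2]
  1-simplices (3): [0,1], [0,2], [1,2]

giving chain groups C_0 ≅ Z^3, C_1 ≅ Z^3.

The boundary map ∂_1: C_1 → C_0 maps an edge to its endpoints' difference, ∂[p,q] = q − p.
This gives a 3×3 integer matrix of rank 2; reducing to Smith normal form yields diagonal entries (1,1).

Computing H_k = (kernel of ∂_k) / (image of ∂_{k+1}):

  H_0: rank C_0 − rank ∂_1 = 3 − 2 = 1, and the invariant factors of ∂_1 are all 1, so H_0 = Z.

H_0 ≅ Z.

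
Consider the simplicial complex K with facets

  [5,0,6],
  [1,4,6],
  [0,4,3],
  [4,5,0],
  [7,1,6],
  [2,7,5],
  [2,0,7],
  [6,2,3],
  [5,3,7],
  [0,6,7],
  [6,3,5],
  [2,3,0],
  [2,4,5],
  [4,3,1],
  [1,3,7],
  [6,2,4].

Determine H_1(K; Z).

H_1 ≅ Z^2.

Order the vertices as 0 < 1 < 2 < 3 < 4 < 5 < 6 < 7. Listing each simplex with vertices in this order, K has dimension 2 with simplices:

  0-simplices (8): [0], [1], [2], [3], [4], [5], [6], [7]
  1-simplices (24): (24 of them)
  2-simplices (16): [0,2,3], [0,2,7], [0,3,4], [0,4,5], [0,5,6], [0,6,7], [1,3,4], [1,3,7], [1,4,6], [1,6,7], [2,3,6], [2,4,5], [2,4,6], [2,5,7], [3,5,6], [3,5,7]

giving chain groups C_0 ≅ Z^8, C_1 ≅ Z^24, C_2 ≅ Z^16.

∂_1: C_1 → C_0 is given by ∂[p,q] = [q] − [p].
The resulting 8×24 matrix has rank 7, and its Smith normal form has invariant factors (1,1,1,1,1,1,1).

The boundary map ∂_2: C_2 → C_1 sends each 2-simplex [p,q,r] to [q,r] − [p,r] + [p,q]. For instance
  ∂[2,4,5] = [4,5] − [2,5] + [2,4],
  ∂[0,3,4] = [3,4] − [0,4] + [0,3].
This gives a 24×16 integer matrix of rank 15; reducing to Smith normal form yields diagonal entries (1,1,1,1,1,1,1,1,1,1,1,1,1,1,1).

From H_k ≅ ker(∂_k) / im(∂_{k+1}) we obtain:

  H_1: rank ker ∂_1 − rank ∂_2 = (24 − 7) − 15 = 2, and the invariant factors of ∂_2 are all 1, so H_1 = Z^2.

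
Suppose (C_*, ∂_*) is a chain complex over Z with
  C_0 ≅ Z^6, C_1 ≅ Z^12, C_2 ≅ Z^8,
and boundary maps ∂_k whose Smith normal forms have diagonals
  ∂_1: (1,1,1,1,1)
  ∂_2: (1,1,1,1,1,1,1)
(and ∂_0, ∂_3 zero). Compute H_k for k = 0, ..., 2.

H_0 ≅ Z,  H_1 = 0,  H_2 ≅ Z.

H_0: b_0 = 6 − 0 − 5 = 1; torsion from ∂_1 factors > 1: none. So H_0 ≅ Z.
H_1: b_1 = 12 − 5 − 7 = 0; torsion from ∂_2 factors > 1: none. So H_1 ≅ 0.
H_2: b_2 = 8 − 7 − 0 = 1; torsion from ∂_3 factors > 1: none. So H_2 ≅ Z.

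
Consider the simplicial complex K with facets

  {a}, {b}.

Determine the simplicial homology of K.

Order the vertices as a < b. Listing each simplex with vertices in this order, K has dimension 0 with simplices:

  0-simplices (2): a, b

so the chain groups are C_0 ≅ Z^2.

From H_k ≅ ker(∂_k) / im(∂_{k+1}) we obtain:

  H_0: rank C_0 − rank ∂_1 = 2 − 0 = 2, and there is no ∂_1, so H_0 = Z^2.

H_0 = Z^2.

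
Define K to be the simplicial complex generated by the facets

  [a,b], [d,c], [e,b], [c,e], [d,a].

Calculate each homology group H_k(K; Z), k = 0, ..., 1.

H_0 = Z,  H_1 = Z.

We work with the vertex ordering a < b < c < d < e. The simplices of K, each written with vertices in increasing order, are:

  0-simplices (5): a, b, c, d, e
  1-simplices (5): ab, ad, be, cd, ce

Hence C_0 ≅ Z^5, C_1 ≅ Z^5.

The boundary map ∂_1: C_1 → C_0 sends each edge [p,q] (with p < q) to q − p.
This gives a 5×5 integer matrix of rank 4; reducing to Smith normal form yields diagonal entries (1,1,1,1).

Now H_k = ker ∂_k / im ∂_{k+1}, so:

  H_0: rank C_0 − rank ∂_1 = 5 − 4 = 1, and the invariant factors of ∂_1 are all 1, so H_0 = Z.
  H_1: rank ker ∂_1 − rank ∂_2 = (5 − 4) − 0 = 1, and there is no ∂_2, so H_1 = Z.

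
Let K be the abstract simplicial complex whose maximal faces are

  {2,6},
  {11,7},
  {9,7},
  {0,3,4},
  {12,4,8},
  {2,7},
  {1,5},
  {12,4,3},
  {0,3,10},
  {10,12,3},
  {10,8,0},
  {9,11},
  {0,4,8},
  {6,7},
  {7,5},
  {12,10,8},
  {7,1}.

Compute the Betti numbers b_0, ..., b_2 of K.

b_0 = 2, b_1 = 3, b_2 = 1.

Fix the vertex order 0 < 1 < 2 < 3 < 4 < 5 < 6 < 7 < 8 < 9 < 10 < 11 < 12 and write every simplex with vertices in increasing order. Then dim K = 2 and the simplices of K are:

  0-simplices (13): [0], [1], [2], [3], [4], [5], [6], [7], [8], [9], [10], [11], [12]
  1-simplices (21): [0,3], [0,4], [0,8], [0,10], [1,5], [1,7], [2,6], [2,7], [3,4], [3,10], [3,12], [4,8], [4,12], [5,7], [6,7], [7,9], [7,11], [8,10], [8,12], [9,11], [10,12]
  2-simplices (8): [0,3,4], [0,3,10], [0,4,8], [0,8,10], [3,4,12], [3,10,12], [4,8,12], [8,10,12]

giving chain groups C_0 ≅ Z^13, C_1 ≅ Z^21, C_2 ≅ Z^8.

The boundary map ∂_1: C_1 → C_0 is given by ∂[p,q] = [q] − [p].
The resulting 13×21 matrix has rank 11, and its Smith normal form has invariant factors (1,1,1,1,1,1,1,1,1,1,1).

The boundary map ∂_2: C_2 → C_1 maps a triangle to the signed sum of its edges. For instance
  ∂[3,4,12] = [4,12] − [3,12] + [3,4],
  ∂[4,8,12] = [8,12] − [4,12] + [4,8].
The resulting 21×8 matrix has rank 7, and its Smith normal form has invariant factors (1,1,1,1,1,1,1).

From H_k ≅ ker(∂_k) / im(∂_{k+1}) we obtain:

  H_0: rank C_0 − rank ∂_1 = 13 − 11 = 2, and the invariant factors of ∂_1 are all 1, so H_0 ≅ Z^2.
  H_1: rank ker ∂_1 − rank ∂_2 = (21 − 11) − 7 = 3, and the invariant factors of ∂_2 are all 1, so H_1 ≅ Z^3.
  H_2: rank ker ∂_2 − rank ∂_3 = (8 − 7) − 0 = 1, and there is no ∂_3, so H_2 ≅ Z.

As a check, the Euler characteristic is 13 − 21 + 8 = 0, which agrees with 2 − 3 + 1 = 0.

Hence the Betti numbers are b_0 = 2, b_1 = 3, b_2 = 1.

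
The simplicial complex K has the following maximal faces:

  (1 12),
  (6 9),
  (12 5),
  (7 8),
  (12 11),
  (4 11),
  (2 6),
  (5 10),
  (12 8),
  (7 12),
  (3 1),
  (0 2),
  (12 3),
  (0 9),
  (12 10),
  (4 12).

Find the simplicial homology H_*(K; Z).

H_0 = Z^2,  H_1 = Z^5.

Fix the vertex order 0 < 1 < 2 < 3 < 4 < 5 < 6 < 7 < 8 < 9 < 10 < 11 < 12 and write every simplex with vertices in increasing order. Then dim K = 1 and the simplices of K are:

  0-simplices (13): [0], [1], [2], [3], [4], [5], [6], [7], [8], [9], [10], [11], [12]
  1-simplices (16): [0,2], [0,9], [1,3], [1,12], [2,6], [3,12], [4,11], [4,12], [5,10], [5,12], [6,9], [7,8], [7,12], [8,12], [10,12], [11,12]

giving chain groups C_0 ≅ Z^13, C_1 ≅ Z^16.

The boundary map ∂_1: C_1 → C_0 is given by ∂[p,q] = [q] − [p]. For instance
  ∂[4,11] = [11] − [4].
The resulting 13×16 matrix has rank 11, and its Smith normal form has invariant factors (1,1,1,1,1,1,1,1,1,1,1).

Now H_k = ker ∂_k / im ∂_{k+1}, so:

  H_0: rank C_0 − rank ∂_1 = 13 − 11 = 2, and the invariant factors of ∂_1 are all 1, so H_0 = Z^2.
  H_1: rank ker ∂_1 − rank ∂_2 = (16 − 11) − 0 = 5, and there is no ∂_2, so H_1 = Z^5.

As a check, the Euler characteristic is 13 − 16 = -3, which agrees with 2 − 5 = -3.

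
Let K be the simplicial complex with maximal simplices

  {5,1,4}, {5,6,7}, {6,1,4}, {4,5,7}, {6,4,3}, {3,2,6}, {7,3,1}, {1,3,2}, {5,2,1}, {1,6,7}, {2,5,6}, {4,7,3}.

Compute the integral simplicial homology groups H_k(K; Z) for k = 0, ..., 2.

Order the vertices as 1 < 2 < 3 < 4 < 5 < 6 < 7. Listing each simplex with vertices in this order, K has dimension 2 with simplices:

  0-simplices (7): [1], [2], [3], [4], [5], [6], [7]
  1-simplices (18): [1,2], [1,3], [1,4], [1,5], [1,6], [1,7], [2,3], [2,5], [2,6], [3,4], [3,6], [3,7], [4,5], [4,6], [4,7], [5,6], [5,7], [6,7]
  2-simplices (12): [1,2,3], [1,2,5], [1,3,7], [1,4,5], [1,4,6], [1,6,7], [2,3,6], [2,5,6], [3,4,6], [3,4,7], [4,5,7], [5,6,7]

giving chain groups C_0 ≅ Z^7, C_1 ≅ Z^18, C_2 ≅ Z^12.

∂_1: C_1 → C_0 maps an edge to its endpoints' difference, ∂[p,q] = q − p. For instance
  ∂[2,5] = [5] − [2].
As a 7×18 matrix over Z this has rank 6, with invariant factors (1,1,1,1,1,1).

Boundary ∂_2: C_2 → C_1 maps a triangle to the signed sum of its edges. For instance
  ∂[3,4,6] = [4,6] − [3,6] + [3,4],
  ∂[1,3,7] = [3,7] − [1,7] + [1,3].
The 18×12 boundary matrix has rank 12 and Smith normal form diag(1,1,1,1,1,1,1,1,1,1,1,2).

From H_k ≅ ker(∂_k) / im(∂_{k+1}) we obtain:

  H_0: rank C_0 − rank ∂_1 = 7 − 6 = 1, and the invariant factors of ∂_1 are all 1, so H_0 = Z.
  H_1: rank ker ∂_1 − rank ∂_2 = (18 − 6) − 12 = 0, and ∂_2 has invariant factor 2 > 1, so H_1 = Z_2.
  H_2: rank ker ∂_2 − rank ∂_3 = (12 − 12) − 0 = 0, and there is no ∂_3, so H_2 = 0.

H_0 = Z,  H_1 = Z_2,  H_2 = 0.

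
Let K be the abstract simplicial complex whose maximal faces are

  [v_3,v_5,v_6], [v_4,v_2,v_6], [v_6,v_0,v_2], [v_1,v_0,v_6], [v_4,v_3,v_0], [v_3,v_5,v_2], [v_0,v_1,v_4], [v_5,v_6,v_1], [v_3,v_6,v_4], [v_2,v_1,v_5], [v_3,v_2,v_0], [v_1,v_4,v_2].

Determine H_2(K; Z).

H_2 ≅ 0.

Take the total order v_0 < v_1 < v_2 < v_3 < v_4 < v_5 < v_6 on the vertex set. Then K (dimension 2) consists of the simplices:

  0-simplices (7): [v_0], [v_1], [v_2], [v_3], [v_4], [v_5], [v_6]
  1-simplices (18): (18 of them)
  2-simplices (12): (12 of them)

giving chain groups C_0 ≅ Z^7, C_1 ≅ Z^18, C_2 ≅ Z^12.

Boundary ∂_1: C_1 → C_0 is given by ∂[p,q] = [q] − [p].
As a 7×18 matrix over Z this has rank 6, with invariant factors (1,1,1,1,1,1).

The boundary map ∂_2: C_2 → C_1 acts by ∂[p,q,r] = [q,r] − [p,r] + [p,q]. For instance
  ∂[v_0,v_1,v_6] = [v_1,v_6] − [v_0,v_6] + [v_0,v_1],
  ∂[v_0,v_3,v_4] = [v_3,v_4] − [v_0,v_4] + [v_0,v_3].
This gives a 18×12 integer matrix of rank 12; reducing to Smith normal form yields diagonal entries (1,1,1,1,1,1,1,1,1,1,1,2).

From H_k ≅ ker(∂_k) / im(∂_{k+1}) we obtain:

  H_2: rank ker ∂_2 − rank ∂_3 = (12 − 12) − 0 = 0, and there is no ∂_3, so H_2 ≅ 0.

(K is a triangulation of the real projective plane RP^2.)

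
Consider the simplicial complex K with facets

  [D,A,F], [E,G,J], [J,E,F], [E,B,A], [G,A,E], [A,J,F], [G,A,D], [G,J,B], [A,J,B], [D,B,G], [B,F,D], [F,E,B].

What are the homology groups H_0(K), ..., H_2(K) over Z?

Take the total order A < B < D < E < F < G < J on the vertex set. Then K (dimension 2) consists of the simplices:

  0-simplices (7): A, B, D, E, F, G, J
  1-simplices (18): AB, AD, AE, AF, AG, AJ, BD, BE, BF, BG, BJ, DF, DG, EF, EG, EJ, FJ, GJ
  2-simplices (12): ABE, ABJ, ADF, ADG, AEG, AFJ, BDF, BDG, BEF, BGJ, EFJ, EGJ

giving chain groups C_0 ≅ Z^7, C_1 ≅ Z^18, C_2 ≅ Z^12.

Boundary ∂_1: C_1 → C_0 sends each edge [p,q] (with p < q) to q − p.
The 7×18 boundary matrix has rank 6 and Smith normal form diag(1,1,1,1,1,1).

∂_2: C_2 → C_1 sends each 2-simplex [p,q,r] to [q,r] − [p,r] + [p,q]. For instance
  ∂BEF = EF − BF + BE,
  ∂ADF = DF − AF + AD.
This gives a 18×12 integer matrix of rank 12; reducing to Smith normal form yields diagonal entries (1,1,1,1,1,1,1,1,1,1,1,2).

Reading off H_k = ker ∂_k / im ∂_{k+1}:

  H_0: rank C_0 − rank ∂_1 = 7 − 6 = 1, and the invariant factors of ∂_1 are all 1, so H_0 = Z.
  H_1: rank ker ∂_1 − rank ∂_2 = (18 − 6) − 12 = 0, and ∂_2 has invariant factor 2 > 1, so H_1 = Z_2.
  H_2: rank ker ∂_2 − rank ∂_3 = (12 − 12) − 0 = 0, and there is no ∂_3, so H_2 = 0.

As a check, the Euler characteristic is 7 − 18 + 12 = 1, which agrees with 1 − 0 + 0 = 1.
(K is a triangulation of the real projective plane RP^2.)

H_0 = Z,  H_1 = Z_2,  H_2 = 0.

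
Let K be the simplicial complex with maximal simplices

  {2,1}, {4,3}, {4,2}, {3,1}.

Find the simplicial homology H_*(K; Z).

H_0 ≅ Z,  H_1 ≅ Z.

K has 4 vertices, 4 edges.
rank ∂_0 = 0, rank ∂_1 = 3 ⇒ b_0 = 4 − 0 − 3 = 1; all invariant factors of ∂_1 are 1 so no torsion. So H_0 ≅ Z.
rank ∂_1 = 3, rank ∂_2 = 0 ⇒ b_1 = 4 − 3 − 0 = 1. So H_1 ≅ Z.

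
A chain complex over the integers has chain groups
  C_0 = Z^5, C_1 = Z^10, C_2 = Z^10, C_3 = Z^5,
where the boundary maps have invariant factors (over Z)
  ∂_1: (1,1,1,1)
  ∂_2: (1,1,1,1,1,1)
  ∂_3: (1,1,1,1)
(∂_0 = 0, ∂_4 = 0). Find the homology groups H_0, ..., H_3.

H_0: b_0 = 5 − 0 − 4 = 1; torsion from ∂_1 factors > 1: none. So H_0 = Z.
H_1: b_1 = 10 − 4 − 6 = 0; torsion from ∂_2 factors > 1: none. So H_1 = 0.
H_2: b_2 = 10 − 6 − 4 = 0; torsion from ∂_3 factors > 1: none. So H_2 = 0.
H_3: b_3 = 5 − 4 − 0 = 1; torsion from ∂_4 factors > 1: none. So H_3 = Z.

H_0 = Z,  H_1 = 0,  H_2 = 0,  H_3 = Z.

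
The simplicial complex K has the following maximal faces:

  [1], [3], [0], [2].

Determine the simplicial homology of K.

H_0 ≅ Z^4.

We work with the vertex ordering 0 < 1 < 2 < 3. The simplices of K, each written with vertices in increasing order, are:

  0-simplices (4): [0], [1], [2], [3]

so the chain groups are C_0 ≅ Z^4.

From H_k ≅ ker(∂_k) / im(∂_{k+1}) we obtain:

  H_0: rank C_0 − rank ∂_1 = 4 − 0 = 4, and there is no ∂_1, so H_0 = Z^4.

(K is a triangulation of a set of 4 points.)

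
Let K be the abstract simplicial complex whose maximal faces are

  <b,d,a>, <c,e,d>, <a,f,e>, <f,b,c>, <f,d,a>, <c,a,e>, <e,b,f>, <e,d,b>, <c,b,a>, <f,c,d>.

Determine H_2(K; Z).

K has 6 vertices, 15 edges, 10 triangles.
rank ∂_2 = 10, rank ∂_3 = 0 ⇒ b_2 = 10 − 10 − 0 = 0. So H_2 ≅ 0.

H_2 = 0.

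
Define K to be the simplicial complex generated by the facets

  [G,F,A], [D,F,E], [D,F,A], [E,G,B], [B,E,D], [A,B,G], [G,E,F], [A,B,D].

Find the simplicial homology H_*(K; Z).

Order the vertices as A < B < D < E < F < G. Listing each simplex with vertices in this order, K has dimension 2 with simplices:

  0-simplices (6): A, B, D, E, F, G
  1-simplices (12): AB, AD, AF, AG, BD, BE, BG, DE, DF, EF, EG, FG
  2-simplices (8): ABD, ABG, ADF, AFG, BDE, BEG, DEF, EFG

so the chain groups are C_0 ≅ Z^6, C_1 ≅ Z^12, C_2 ≅ Z^8.

Boundary ∂_1: C_1 → C_0 is given by ∂[p,q] = [q] − [p]. For instance
  ∂AF = F − A.
The resulting 6×12 matrix has rank 5, and its Smith normal form has invariant factors (1,1,1,1,1).

Boundary ∂_2: C_2 → C_1 acts by ∂[p,q,r] = [q,r] − [p,r] + [p,q]. For instance
  ∂ADF = DF − AF + AD,
  ∂DEF = EF − DF + DE.
As a 12×8 matrix over Z this has rank 7, with invariant factors (1,1,1,1,1,1,1).

Computing H_k = (kernel of ∂_k) / (image of ∂_{k+1}):

  H_0: rank C_0 − rank ∂_1 = 6 − 5 = 1, and the invariant factors of ∂_1 are all 1, so H_0 ≅ Z.
  H_1: rank ker ∂_1 − rank ∂_2 = (12 − 5) − 7 = 0, and the invariant factors of ∂_2 are all 1, so H_1 ≅ 0.
  H_2: rank ker ∂_2 − rank ∂_3 = (8 − 7) − 0 = 1, and there is no ∂_3, so H_2 ≅ Z.

As a check, the Euler characteristic is 6 − 12 + 8 = 2, which agrees with 1 − 0 + 1 = 2.
(K is a triangulation of the 2-sphere S^2.)

H_0 ≅ Z,  H_1 = 0,  H_2 ≅ Z.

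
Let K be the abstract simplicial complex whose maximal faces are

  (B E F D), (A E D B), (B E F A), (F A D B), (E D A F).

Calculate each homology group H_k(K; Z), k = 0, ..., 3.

H_0 ≅ Z,  H_1 = 0,  H_2 = 0,  H_3 ≅ Z.

Fix the vertex order A < B < D < E < F and write every simplex with vertices in increasing order. Then dim K = 3 and the simplices of K are:

  0-simplices (5): A, B, D, E, F
  1-simplices (10): AB, AD, AE, AF, BD, BE, BF, DE, DF, EF
  2-simplices (10): ABD, ABE, ABF, ADE, ADF, AEF, BDE, BDF, BEF, DEF
  3-simplices (5): ABDE, ABDF, ABEF, ADEF, BDEF

so the chain groups are C_0 ≅ Z^5, C_1 ≅ Z^10, C_2 ≅ Z^10, C_3 ≅ Z^5.

Boundary ∂_1: C_1 → C_0 maps an edge to its endpoints' difference, ∂[p,q] = q − p.
The resulting 5×10 matrix has rank 4, and its Smith normal form has invariant factors (1,1,1,1).

∂_2: C_2 → C_1 maps a triangle to the signed sum of its edges. For instance
  ∂ADE = DE − AE + AD,
  ∂ABD = BD − AD + AB.
As a 10×10 matrix over Z this has rank 6, with invariant factors (1,1,1,1,1,1).

∂_3: C_3 → C_2 sends each 3-simplex σ to the alternating sum Σ_i (−1)^i (σ with its i-th vertex removed). For instance
  ∂BDEF = DEF − BEF + BDF − BDE,
  ∂ABEF = BEF − AEF + ABF − ABE.
As a 10×5 matrix over Z this has rank 4, with invariant factors (1,1,1,1).

Reading off H_k = ker ∂_k / im ∂_{k+1}:

  H_0: rank C_0 − rank ∂_1 = 5 − 4 = 1, and the invariant factors of ∂_1 are all 1, so H_0 ≅ Z.
  H_1: rank ker ∂_1 − rank ∂_2 = (10 − 4) − 6 = 0, and the invariant factors of ∂_2 are all 1, so H_1 ≅ 0.
  H_2: rank ker ∂_2 − rank ∂_3 = (10 − 6) − 4 = 0, and the invariant factors of ∂_3 are all 1, so H_2 ≅ 0.
  H_3: rank ker ∂_3 − rank ∂_4 = (5 − 4) − 0 = 1, and there is no ∂_4, so H_3 ≅ Z.

As a check, the Euler characteristic is 5 − 10 + 10 − 5 = 0, which agrees with 1 − 0 + 0 − 1 = 0.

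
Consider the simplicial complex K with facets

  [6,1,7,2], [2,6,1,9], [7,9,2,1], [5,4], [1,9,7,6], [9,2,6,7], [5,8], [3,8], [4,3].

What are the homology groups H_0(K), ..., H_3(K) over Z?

Order the vertices as 1 < 2 < 3 < 4 < 5 < 6 < 7 < 8 < 9. Listing each simplex with vertices in this order, K has dimension 3 with simplices:

  0-simplices (9): [1], [2], [3], [4], [5], [6], [7], [8], [9]
  1-simplices (14): [1,2], [1,6], [1,7], [1,9], [2,6], [2,7], [2,9], [3,4], [3,8], [4,5], [5,8], [6,7], [6,9], [7,9]
  2-simplices (10): [1,2,6], [1,2,7], [1,2,9], [1,6,7], [1,6,9], [1,7,9], [2,6,7], [2,6,9], [2,7,9], [6,7,9]
  3-simplices (5): [1,2,6,7], [1,2,6,9], [1,2,7,9], [1,6,7,9], [2,6,7,9]

giving chain groups C_0 ≅ Z^9, C_1 ≅ Z^14, C_2 ≅ Z^10, C_3 ≅ Z^5.

∂_1: C_1 → C_0 sends each edge [p,q] (with p < q) to q − p. For instance
  ∂[6,7] = [7] − [6].
As a 9×14 matrix over Z this has rank 7, with invariant factors (1,1,1,1,1,1,1).

∂_2: C_2 → C_1 sends each 2-simplex [p,q,r] to [q,r] − [p,r] + [p,q]. For instance
  ∂[2,7,9] = [7,9] − [2,9] + [2,7],
  ∂[1,6,7] = [6,7] − [1,7] + [1,6].
The 14×10 boundary matrix has rank 6 and Smith normal form diag(1,1,1,1,1,1).

The boundary map ∂_3: C_3 → C_2 sends each 3-simplex σ to the alternating sum Σ_i (−1)^i (σ with its i-th vertex removed). For instance
  ∂[1,2,6,7] = [2,6,7] − [1,6,7] + [1,2,7] − [1,2,6],
  ∂[2,6,7,9] = [6,7,9] − [2,7,9] + [2,6,9] − [2,6,7].
The 10×5 boundary matrix has rank 4 and Smith normal form diag(1,1,1,1).

Now H_k = ker ∂_k / im ∂_{k+1}, so:

  H_0: rank C_0 − rank ∂_1 = 9 − 7 = 2, and the invariant factors of ∂_1 are all 1, so H_0 ≅ Z^2.
  H_1: rank ker ∂_1 − rank ∂_2 = (14 − 7) − 6 = 1, and the invariant factors of ∂_2 are all 1, so H_1 ≅ Z.
  H_2: rank ker ∂_2 − rank ∂_3 = (10 − 6) − 4 = 0, and the invariant factors of ∂_3 are all 1, so H_2 ≅ 0.
  H_3: rank ker ∂_3 − rank ∂_4 = (5 − 4) − 0 = 1, and there is no ∂_4, so H_3 ≅ Z.

As a check, the Euler characteristic is 9 − 14 + 10 − 5 = 0, which agrees with 2 − 1 + 0 − 1 = 0.

H_0 = Z^2,  H_1 = Z,  H_2 = 0,  H_3 = Z.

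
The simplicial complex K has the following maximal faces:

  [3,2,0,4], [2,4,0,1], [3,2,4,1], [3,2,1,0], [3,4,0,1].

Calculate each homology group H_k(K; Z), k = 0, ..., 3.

H_0 ≅ Z,  H_1 = 0,  H_2 = 0,  H_3 ≅ Z.

Order the vertices as 0 < 1 < 2 < 3 < 4. Listing each simplex with vertices in this order, K has dimension 3 with simplices:

  0-simplices (5): [0], [1], [2], [3], [4]
  1-simplices (10): [0,1], [0,2], [0,3], [0,4], [1,2], [1,3], [1,4], [2,3], [2,4], [3,4]
  2-simplices (10): [0,1,2], [0,1,3], [0,1,4], [0,2,3], [0,2,4], [0,3,4], [1,2,3], [1,2,4], [1,3,4], [2,3,4]
  3-simplices (5): [0,1,2,3], [0,1,2,4], [0,1,3,4], [0,2,3,4], [1,2,3,4]

Hence C_0 ≅ Z^5, C_1 ≅ Z^10, C_2 ≅ Z^10, C_3 ≅ Z^5.

The boundary map ∂_1: C_1 → C_0 is given by ∂[p,q] = [q] − [p].
The 5×10 boundary matrix has rank 4 and Smith normal form diag(1,1,1,1).

∂_2: C_2 → C_1 maps a triangle to the signed sum of its edges. For instance
  ∂[0,1,4] = [1,4] − [0,4] + [0,1],
  ∂[0,1,2] = [1,2] − [0,2] + [0,1].
The resulting 10×10 matrix has rank 6, and its Smith normal form has invariant factors (1,1,1,1,1,1).

∂_3: C_3 → C_2 sends each 3-simplex σ to the alternating sum Σ_i (−1)^i (σ with its i-th vertex removed). For instance
  ∂[0,1,3,4] = [1,3,4] − [0,3,4] + [0,1,4] − [0,1,3],
  ∂[1,2,3,4] = [2,3,4] − [1,3,4] + [1,2,4] − [1,2,3].
The 10×5 boundary matrix has rank 4 and Smith normal form diag(1,1,1,1).

Reading off H_k = ker ∂_k / im ∂_{k+1}:

  H_0: rank C_0 − rank ∂_1 = 5 − 4 = 1, and the invariant factors of ∂_1 are all 1, so H_0 ≅ Z.
  H_1: rank ker ∂_1 − rank ∂_2 = (10 − 4) − 6 = 0, and the invariant factors of ∂_2 are all 1, so H_1 ≅ 0.
  H_2: rank ker ∂_2 − rank ∂_3 = (10 − 6) − 4 = 0, and the invariant factors of ∂_3 are all 1, so H_2 ≅ 0.
  H_3: rank ker ∂_3 − rank ∂_4 = (5 − 4) − 0 = 1, and there is no ∂_4, so H_3 ≅ Z.

(K is a triangulation of the 3-sphere S^3.)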